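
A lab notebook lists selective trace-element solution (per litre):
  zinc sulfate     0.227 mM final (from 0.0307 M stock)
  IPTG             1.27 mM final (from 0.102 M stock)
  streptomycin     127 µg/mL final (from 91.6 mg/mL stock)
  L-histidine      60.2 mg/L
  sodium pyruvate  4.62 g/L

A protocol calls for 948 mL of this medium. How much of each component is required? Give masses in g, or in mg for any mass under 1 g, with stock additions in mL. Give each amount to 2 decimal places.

zinc sulfate 7.01 mL; IPTG 11.80 mL; streptomycin 1.31 mL; L-histidine 57.07 mg; sodium pyruvate 4.38 g

Working volume: 948 mL = 0.948 L.
zinc sulfate: V = C2·V2/C1 = 0.227 mM × 948 mL ÷ 30.7 mM = 7.01 mL
IPTG: C1V1 = C2V2 → 1.27 mM × 948 mL ÷ 102 mM = 11.80 mL
streptomycin: dilute stock: 127 µg/mL × 948 mL ÷ 91600 µg/mL = 1.31 mL
L-histidine: 60.2 mg/L × 0.948 L = 57.07 mg
sodium pyruvate: 4.62 g/L × 0.948 L = 4.38 g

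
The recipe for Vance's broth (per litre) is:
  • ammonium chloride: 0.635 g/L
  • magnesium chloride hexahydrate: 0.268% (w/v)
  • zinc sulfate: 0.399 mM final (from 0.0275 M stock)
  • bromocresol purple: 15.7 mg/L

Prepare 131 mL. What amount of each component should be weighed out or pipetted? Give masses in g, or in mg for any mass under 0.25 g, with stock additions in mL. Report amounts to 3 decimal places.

ammonium chloride 83.185 mg; magnesium chloride hexahydrate 0.351 g; zinc sulfate 1.901 mL; bromocresol purple 2.057 mg

Target volume = 131 mL = 0.131 L.
ammonium chloride: 0.635 g/L × 0.131 L = 0.083185 g = 83.185 mg
magnesium chloride hexahydrate: 0.268 g per 100 mL × 131 mL ÷ 100 = 0.351 g
zinc sulfate: V = C2·V2/C1 = 0.399 mM × 131 mL ÷ 27.5 mM = 1.901 mL
bromocresol purple: 15.7 mg/L × 0.131 L = 2.057 mg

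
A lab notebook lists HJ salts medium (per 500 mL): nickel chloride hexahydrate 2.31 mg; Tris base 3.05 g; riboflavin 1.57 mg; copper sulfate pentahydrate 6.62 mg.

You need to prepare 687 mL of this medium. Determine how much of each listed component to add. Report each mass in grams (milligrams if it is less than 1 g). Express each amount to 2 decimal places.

nickel chloride hexahydrate 3.17 mg; Tris base 4.19 g; riboflavin 2.16 mg; copper sulfate pentahydrate 9.10 mg

Scale factor = 687 mL / 500 mL = 1.374.
nickel chloride hexahydrate: 2.31 mg × (687 mL / 500 mL) = 3.17 mg
Tris base: 3.05 g × (687 mL / 500 mL) = 4.19 g
riboflavin: 1.57 mg × (687 mL / 500 mL) = 2.16 mg
copper sulfate pentahydrate: 6.62 mg × (687 mL / 500 mL) = 9.10 mg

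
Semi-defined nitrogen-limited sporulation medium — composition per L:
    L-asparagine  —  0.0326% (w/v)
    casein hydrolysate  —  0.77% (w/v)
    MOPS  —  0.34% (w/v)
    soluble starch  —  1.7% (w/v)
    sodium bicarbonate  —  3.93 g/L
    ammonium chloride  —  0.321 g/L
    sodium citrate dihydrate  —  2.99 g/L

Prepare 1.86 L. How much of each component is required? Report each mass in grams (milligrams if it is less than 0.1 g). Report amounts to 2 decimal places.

Working volume: 1.86 L.
L-asparagine: 0.0326% w/v = 0.326 g/L → 0.326 × 1.86 L = 0.61 g
casein hydrolysate: 0.77% w/v = 7.7 g/L → 7.7 × 1.86 L = 14.32 g
MOPS: 0.34 g per 100 mL × 1860 mL ÷ 100 = 6.32 g
soluble starch: 1.7% w/v = 17 g/L → 17 × 1.86 L = 31.62 g
sodium bicarbonate: 3.93 g/L × 1.86 L = 7.31 g
ammonium chloride: 0.321 g/L × 1.86 L = 0.60 g
sodium citrate dihydrate: 2.99 g/L × 1.86 L = 5.56 g

L-asparagine 0.61 g; casein hydrolysate 14.32 g; MOPS 6.32 g; soluble starch 31.62 g; sodium bicarbonate 7.31 g; ammonium chloride 0.60 g; sodium citrate dihydrate 5.56 g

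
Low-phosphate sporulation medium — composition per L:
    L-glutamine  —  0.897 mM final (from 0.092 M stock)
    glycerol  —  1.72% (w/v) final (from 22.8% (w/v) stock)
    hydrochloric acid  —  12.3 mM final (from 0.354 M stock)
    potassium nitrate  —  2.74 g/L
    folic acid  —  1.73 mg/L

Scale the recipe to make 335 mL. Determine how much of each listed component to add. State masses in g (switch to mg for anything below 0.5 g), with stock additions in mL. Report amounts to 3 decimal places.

Scale factor relative to 1 L: 0.335.
L-glutamine: V = C2·V2/C1 = 0.897 mM × 335 mL ÷ 92 mM = 3.266 mL
glycerol: V = C2·V2/C1 = 1.72% ÷ 22.8% × 335 mL = 25.272 mL
hydrochloric acid: V = C2·V2/C1 = 12.3 mM × 335 mL ÷ 354 mM = 11.640 mL
potassium nitrate: 2.74 g/L × 0.335 L = 0.918 g
folic acid: 1.73 mg/L × 0.335 L = 0.580 mg

L-glutamine 3.266 mL; glycerol 25.272 mL; hydrochloric acid 11.640 mL; potassium nitrate 0.918 g; folic acid 0.580 mg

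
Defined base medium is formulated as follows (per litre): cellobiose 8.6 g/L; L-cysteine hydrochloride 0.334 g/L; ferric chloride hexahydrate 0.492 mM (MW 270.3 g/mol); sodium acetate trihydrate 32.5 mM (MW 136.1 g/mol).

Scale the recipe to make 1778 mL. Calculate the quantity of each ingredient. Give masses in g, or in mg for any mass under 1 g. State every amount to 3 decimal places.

Working volume: 1778 mL = 1.778 L.
cellobiose: 8.6 g/L × 1.778 L = 15.291 g
L-cysteine hydrochloride: 0.334 g/L × 1.778 L = 0.593852 g = 593.852 mg
ferric chloride hexahydrate: 0.492 mmol/L × 270.3 mg/mmol × 1.778 L = 236.452 mg
sodium acetate trihydrate: 32.5 mmol/L × 136.1 g/mol × 1.778 L ÷ 1000 = 7.865 g

cellobiose 15.291 g; L-cysteine hydrochloride 593.852 mg; ferric chloride hexahydrate 236.452 mg; sodium acetate trihydrate 7.865 g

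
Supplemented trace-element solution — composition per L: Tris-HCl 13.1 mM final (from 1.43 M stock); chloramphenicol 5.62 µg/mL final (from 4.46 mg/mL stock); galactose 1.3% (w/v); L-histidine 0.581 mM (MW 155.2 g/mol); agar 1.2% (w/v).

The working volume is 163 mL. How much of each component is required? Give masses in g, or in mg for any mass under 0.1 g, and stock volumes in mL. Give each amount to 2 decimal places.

Target volume = 163 mL = 0.163 L.
Tris-HCl: C1V1 = C2V2 → 13.1 mM × 163 mL ÷ 1430 mM = 1.49 mL
chloramphenicol: V = C2·V2/C1 = 5.62 µg/mL × 163 mL ÷ 4460 µg/mL = 0.21 mL
galactose: 1.3% w/v = 13 g/L → 13 × 0.163 L = 2.12 g
L-histidine: 0.581 mmol/L × 155.2 mg/mmol × 0.163 L = 14.70 mg
agar: 1.2% w/v = 12 g/L → 12 × 0.163 L = 1.96 g

Tris-HCl 1.49 mL; chloramphenicol 0.21 mL; galactose 2.12 g; L-histidine 14.70 mg; agar 1.96 g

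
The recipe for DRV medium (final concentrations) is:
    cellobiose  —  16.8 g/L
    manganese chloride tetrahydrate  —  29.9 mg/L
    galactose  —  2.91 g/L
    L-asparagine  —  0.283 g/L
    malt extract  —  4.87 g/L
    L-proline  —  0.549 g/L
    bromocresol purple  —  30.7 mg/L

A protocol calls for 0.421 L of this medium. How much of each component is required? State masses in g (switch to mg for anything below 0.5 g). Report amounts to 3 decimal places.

cellobiose 7.073 g; manganese chloride tetrahydrate 12.588 mg; galactose 1.225 g; L-asparagine 119.143 mg; malt extract 2.050 g; L-proline 231.129 mg; bromocresol purple 12.925 mg

Scale factor relative to 1 L: 0.421.
cellobiose: 16.8 g/L × 0.421 L = 7.073 g
manganese chloride tetrahydrate: 29.9 mg/L × 0.421 L = 12.588 mg
galactose: 2.91 g/L × 0.421 L = 1.225 g
L-asparagine: 0.283 g/L × 0.421 L = 0.119143 g = 119.143 mg
malt extract: 4.87 g/L × 0.421 L = 2.050 g
L-proline: 0.549 g/L × 0.421 L = 0.231129 g = 231.129 mg
bromocresol purple: 30.7 mg/L × 0.421 L = 12.925 mg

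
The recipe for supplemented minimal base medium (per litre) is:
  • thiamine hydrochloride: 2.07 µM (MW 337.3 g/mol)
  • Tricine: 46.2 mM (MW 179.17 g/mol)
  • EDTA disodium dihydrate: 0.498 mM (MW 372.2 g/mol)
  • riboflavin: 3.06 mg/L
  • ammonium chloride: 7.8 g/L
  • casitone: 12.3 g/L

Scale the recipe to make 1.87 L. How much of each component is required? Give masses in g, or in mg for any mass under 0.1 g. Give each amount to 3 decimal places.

Scale factor relative to 1 L: 1.87.
thiamine hydrochloride: 2.07 µmol/L × 337.3 g/mol × 1.87 L ÷ 1000 = 1.306 mg
Tricine: 46.2 mmol/L × 179.17 g/mol × 1.87 L ÷ 1000 = 15.479 g
EDTA disodium dihydrate: 0.498 mmol/L × 372.2 g/mol × 1.87 L ÷ 1000 = 0.347 g
riboflavin: 3.06 mg/L × 1.87 L = 5.722 mg
ammonium chloride: 7.8 g/L × 1.87 L = 14.586 g
casitone: 12.3 g/L × 1.87 L = 23.001 g

thiamine hydrochloride 1.306 mg; Tricine 15.479 g; EDTA disodium dihydrate 0.347 g; riboflavin 5.722 mg; ammonium chloride 14.586 g; casitone 23.001 g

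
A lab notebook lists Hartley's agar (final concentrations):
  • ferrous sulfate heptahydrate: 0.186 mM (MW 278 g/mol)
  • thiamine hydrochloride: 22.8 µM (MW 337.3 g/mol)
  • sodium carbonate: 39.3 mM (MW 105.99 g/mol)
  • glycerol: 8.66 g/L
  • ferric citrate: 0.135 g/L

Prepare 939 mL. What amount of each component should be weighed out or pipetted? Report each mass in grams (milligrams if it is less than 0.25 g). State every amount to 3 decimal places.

ferrous sulfate heptahydrate 48.554 mg; thiamine hydrochloride 7.221 mg; sodium carbonate 3.911 g; glycerol 8.132 g; ferric citrate 126.765 mg

Target volume = 939 mL = 0.939 L.
ferrous sulfate heptahydrate: 0.186 mmol/L × 278 mg/mmol × 0.939 L = 48.554 mg
thiamine hydrochloride: 22.8 µmol/L × 337.3 g/mol × 0.939 L ÷ 1000 = 7.221 mg
sodium carbonate: 39.3 mmol/L × 105.99 g/mol × 0.939 L ÷ 1000 = 3.911 g
glycerol: 8.66 g/L × 0.939 L = 8.132 g
ferric citrate: 0.135 g/L × 0.939 L = 0.126765 g = 126.765 mg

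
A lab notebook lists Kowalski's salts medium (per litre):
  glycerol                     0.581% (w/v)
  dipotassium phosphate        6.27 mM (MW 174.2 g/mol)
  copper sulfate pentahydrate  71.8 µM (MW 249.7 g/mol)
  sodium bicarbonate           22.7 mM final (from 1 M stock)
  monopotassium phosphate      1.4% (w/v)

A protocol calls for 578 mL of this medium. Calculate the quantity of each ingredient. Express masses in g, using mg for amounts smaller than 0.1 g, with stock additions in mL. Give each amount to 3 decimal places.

Target volume = 578 mL = 0.578 L.
glycerol: 0.581 g per 100 mL × 578 mL ÷ 100 = 3.358 g
dipotassium phosphate: 6.27 mmol/L × 174.2 g/mol × 0.578 L ÷ 1000 = 0.631 g
copper sulfate pentahydrate: 71.8 µmol/L × 249.7 g/mol × 0.578 L ÷ 1000 = 10.363 mg
sodium bicarbonate: C1V1 = C2V2 → 22.7 mM × 578 mL ÷ 1000 mM = 13.121 mL
monopotassium phosphate: 1.4% w/v = 14 g/L → 14 × 0.578 L = 8.092 g

glycerol 3.358 g; dipotassium phosphate 0.631 g; copper sulfate pentahydrate 10.363 mg; sodium bicarbonate 13.121 mL; monopotassium phosphate 8.092 g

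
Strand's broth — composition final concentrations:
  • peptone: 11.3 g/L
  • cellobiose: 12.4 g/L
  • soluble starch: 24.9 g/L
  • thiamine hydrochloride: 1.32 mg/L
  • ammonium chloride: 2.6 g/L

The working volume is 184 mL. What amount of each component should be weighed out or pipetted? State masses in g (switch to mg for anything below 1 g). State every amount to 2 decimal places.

Working volume: 184 mL = 0.184 L.
peptone: 11.3 g/L × 0.184 L = 2.08 g
cellobiose: 12.4 g/L × 0.184 L = 2.28 g
soluble starch: 24.9 g/L × 0.184 L = 4.58 g
thiamine hydrochloride: 1.32 mg/L × 0.184 L = 0.24 mg
ammonium chloride: 2.6 g/L × 0.184 L = 0.4784 g = 478.40 mg

peptone 2.08 g; cellobiose 2.28 g; soluble starch 4.58 g; thiamine hydrochloride 0.24 mg; ammonium chloride 478.40 mg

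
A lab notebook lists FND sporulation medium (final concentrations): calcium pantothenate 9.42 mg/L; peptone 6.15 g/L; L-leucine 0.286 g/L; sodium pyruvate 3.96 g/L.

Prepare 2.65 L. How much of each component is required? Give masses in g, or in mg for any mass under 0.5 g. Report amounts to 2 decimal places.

Working volume: 2.65 L.
calcium pantothenate: 9.42 mg/L × 2.65 L = 24.96 mg
peptone: 6.15 g/L × 2.65 L = 16.30 g
L-leucine: 0.286 g/L × 2.65 L = 0.76 g
sodium pyruvate: 3.96 g/L × 2.65 L = 10.49 g

calcium pantothenate 24.96 mg; peptone 16.30 g; L-leucine 0.76 g; sodium pyruvate 10.49 g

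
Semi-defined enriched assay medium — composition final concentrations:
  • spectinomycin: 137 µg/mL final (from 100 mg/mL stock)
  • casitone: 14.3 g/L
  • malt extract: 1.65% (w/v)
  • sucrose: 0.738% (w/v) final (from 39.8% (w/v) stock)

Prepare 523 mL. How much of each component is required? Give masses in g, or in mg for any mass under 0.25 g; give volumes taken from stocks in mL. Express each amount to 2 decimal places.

Target volume = 523 mL = 0.523 L.
spectinomycin: V = C2·V2/C1 = 137 µg/mL × 523 mL ÷ 100000 µg/mL = 0.72 mL
casitone: 14.3 g/L × 0.523 L = 7.48 g
malt extract: 1.65 g per 100 mL × 523 mL ÷ 100 = 8.63 g
sucrose: dilute stock: 0.738% ÷ 39.8% × 523 mL = 9.70 mL

spectinomycin 0.72 mL; casitone 7.48 g; malt extract 8.63 g; sucrose 9.70 mL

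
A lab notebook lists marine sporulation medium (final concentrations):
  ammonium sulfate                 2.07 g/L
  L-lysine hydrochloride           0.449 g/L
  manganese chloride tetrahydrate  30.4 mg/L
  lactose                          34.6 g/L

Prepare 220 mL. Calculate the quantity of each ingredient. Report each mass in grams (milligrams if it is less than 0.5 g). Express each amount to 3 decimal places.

ammonium sulfate 455.400 mg; L-lysine hydrochloride 98.780 mg; manganese chloride tetrahydrate 6.688 mg; lactose 7.612 g

Target volume = 220 mL = 0.22 L.
ammonium sulfate: 2.07 g/L × 0.22 L = 0.4554 g = 455.400 mg
L-lysine hydrochloride: 0.449 g/L × 0.22 L = 0.09878 g = 98.780 mg
manganese chloride tetrahydrate: 30.4 mg/L × 0.22 L = 6.688 mg
lactose: 34.6 g/L × 0.22 L = 7.612 g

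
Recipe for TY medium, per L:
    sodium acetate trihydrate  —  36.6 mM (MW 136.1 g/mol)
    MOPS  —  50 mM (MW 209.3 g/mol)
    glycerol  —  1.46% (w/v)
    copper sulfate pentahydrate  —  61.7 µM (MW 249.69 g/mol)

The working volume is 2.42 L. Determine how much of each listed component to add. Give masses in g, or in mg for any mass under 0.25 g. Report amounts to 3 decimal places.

Working volume: 2.42 L.
sodium acetate trihydrate: 36.6 mmol/L × 136.1 g/mol × 2.42 L ÷ 1000 = 12.055 g
MOPS: 50 mmol/L × 209.3 g/mol × 2.42 L ÷ 1000 = 25.325 g
glycerol: 1.46 g per 100 mL × 2420 mL ÷ 100 = 35.332 g
copper sulfate pentahydrate: 61.7 µmol/L × 249.69 g/mol × 2.42 L ÷ 1000 = 37.282 mg

sodium acetate trihydrate 12.055 g; MOPS 25.325 g; glycerol 35.332 g; copper sulfate pentahydrate 37.282 mg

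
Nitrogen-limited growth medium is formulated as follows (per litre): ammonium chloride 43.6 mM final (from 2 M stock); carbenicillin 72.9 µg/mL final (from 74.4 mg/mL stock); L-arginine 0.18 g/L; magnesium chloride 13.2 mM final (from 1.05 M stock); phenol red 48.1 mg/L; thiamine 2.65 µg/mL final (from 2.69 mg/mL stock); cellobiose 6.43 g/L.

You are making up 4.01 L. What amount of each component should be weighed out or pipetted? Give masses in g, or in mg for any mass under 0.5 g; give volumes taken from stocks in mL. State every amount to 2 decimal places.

Working volume: 4.01 L.
ammonium chloride: V = C2·V2/C1 = 43.6 mM × 4010 mL ÷ 2000 mM = 87.42 mL
carbenicillin: dilute stock: 72.9 µg/mL × 4010 mL ÷ 74400 µg/mL = 3.93 mL
L-arginine: 0.18 g/L × 4.01 L = 0.72 g
magnesium chloride: V = C2·V2/C1 = 13.2 mM × 4010 mL ÷ 1050 mM = 50.41 mL
phenol red: 48.1 mg/L × 4.01 L = 192.88 mg
thiamine: V = C2·V2/C1 = 2.65 µg/mL × 4010 mL ÷ 2690 µg/mL = 3.95 mL
cellobiose: 6.43 g/L × 4.01 L = 25.78 g

ammonium chloride 87.42 mL; carbenicillin 3.93 mL; L-arginine 0.72 g; magnesium chloride 50.41 mL; phenol red 192.88 mg; thiamine 3.95 mL; cellobiose 25.78 g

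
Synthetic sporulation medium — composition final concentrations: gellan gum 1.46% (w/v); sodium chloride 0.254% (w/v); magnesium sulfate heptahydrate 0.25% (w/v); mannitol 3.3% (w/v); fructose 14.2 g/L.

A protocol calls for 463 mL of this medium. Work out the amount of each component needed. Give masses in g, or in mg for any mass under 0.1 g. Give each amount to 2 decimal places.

gellan gum 6.76 g; sodium chloride 1.18 g; magnesium sulfate heptahydrate 1.16 g; mannitol 15.28 g; fructose 6.57 g

Target volume = 463 mL = 0.463 L.
gellan gum: 1.46 g per 100 mL × 463 mL ÷ 100 = 6.76 g
sodium chloride: 0.254% w/v = 2.54 g/L → 2.54 × 0.463 L = 1.18 g
magnesium sulfate heptahydrate: 0.25 g per 100 mL × 463 mL ÷ 100 = 1.16 g
mannitol: 3.3 g per 100 mL × 463 mL ÷ 100 = 15.28 g
fructose: 14.2 g/L × 0.463 L = 6.57 g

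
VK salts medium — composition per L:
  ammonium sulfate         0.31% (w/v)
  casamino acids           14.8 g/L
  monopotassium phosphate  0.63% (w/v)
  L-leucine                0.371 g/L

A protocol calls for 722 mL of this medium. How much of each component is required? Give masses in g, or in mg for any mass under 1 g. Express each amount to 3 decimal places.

Working volume: 722 mL = 0.722 L.
ammonium sulfate: 0.31 g per 100 mL × 722 mL ÷ 100 = 2.238 g
casamino acids: 14.8 g/L × 0.722 L = 10.686 g
monopotassium phosphate: 0.63% w/v = 6.3 g/L → 6.3 × 0.722 L = 4.549 g
L-leucine: 0.371 g/L × 0.722 L = 0.267862 g = 267.862 mg

ammonium sulfate 2.238 g; casamino acids 10.686 g; monopotassium phosphate 4.549 g; L-leucine 267.862 mg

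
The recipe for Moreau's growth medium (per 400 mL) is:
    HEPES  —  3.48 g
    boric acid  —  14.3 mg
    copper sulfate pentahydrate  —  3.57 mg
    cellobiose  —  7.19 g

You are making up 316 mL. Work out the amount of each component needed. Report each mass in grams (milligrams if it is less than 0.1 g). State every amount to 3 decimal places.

HEPES 2.749 g; boric acid 11.297 mg; copper sulfate pentahydrate 2.820 mg; cellobiose 5.680 g

Scale factor = 316 mL / 400 mL = 0.79.
HEPES: 3.48 g × (316 mL / 400 mL) = 2.749 g
boric acid: 14.3 mg × (316 mL / 400 mL) = 11.297 mg
copper sulfate pentahydrate: 3.57 mg × (316 mL / 400 mL) = 2.820 mg
cellobiose: 7.19 g × (316 mL / 400 mL) = 5.680 g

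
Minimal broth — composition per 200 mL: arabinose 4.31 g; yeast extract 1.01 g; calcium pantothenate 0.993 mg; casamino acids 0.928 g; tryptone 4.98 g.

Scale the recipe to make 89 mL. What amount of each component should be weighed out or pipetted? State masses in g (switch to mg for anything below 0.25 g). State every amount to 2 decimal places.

arabinose 1.92 g; yeast extract 0.45 g; calcium pantothenate 0.44 mg; casamino acids 0.41 g; tryptone 2.22 g

Scale factor = 89 mL / 200 mL = 0.445.
arabinose: 4.31 g × (89 mL / 200 mL) = 1.92 g
yeast extract: 1.01 g × (89 mL / 200 mL) = 0.45 g
calcium pantothenate: 0.993 mg × (89 mL / 200 mL) = 0.44 mg
casamino acids: 0.928 g × (89 mL / 200 mL) = 0.41 g
tryptone: 4.98 g × (89 mL / 200 mL) = 2.22 g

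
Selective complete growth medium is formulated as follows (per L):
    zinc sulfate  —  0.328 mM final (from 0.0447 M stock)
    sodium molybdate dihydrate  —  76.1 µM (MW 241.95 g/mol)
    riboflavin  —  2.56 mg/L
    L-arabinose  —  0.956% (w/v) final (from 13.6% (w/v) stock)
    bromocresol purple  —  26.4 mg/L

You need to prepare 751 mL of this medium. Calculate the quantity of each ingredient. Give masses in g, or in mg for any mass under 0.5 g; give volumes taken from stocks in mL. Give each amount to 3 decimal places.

Scale factor relative to 1 L: 0.751.
zinc sulfate: C1V1 = C2V2 → 0.328 mM × 751 mL ÷ 44.7 mM = 5.511 mL
sodium molybdate dihydrate: 76.1 µmol/L × 241.95 g/mol × 0.751 L ÷ 1000 = 13.828 mg
riboflavin: 2.56 mg/L × 0.751 L = 1.923 mg
L-arabinose: V = C2·V2/C1 = 0.956% ÷ 13.6% × 751 mL = 52.791 mL
bromocresol purple: 26.4 mg/L × 0.751 L = 19.826 mg

zinc sulfate 5.511 mL; sodium molybdate dihydrate 13.828 mg; riboflavin 1.923 mg; L-arabinose 52.791 mL; bromocresol purple 19.826 mg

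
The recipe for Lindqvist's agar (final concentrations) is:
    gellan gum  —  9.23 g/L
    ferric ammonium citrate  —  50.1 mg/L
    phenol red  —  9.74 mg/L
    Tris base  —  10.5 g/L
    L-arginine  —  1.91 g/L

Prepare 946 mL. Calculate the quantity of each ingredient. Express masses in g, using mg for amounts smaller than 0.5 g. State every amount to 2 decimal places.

Target volume = 946 mL = 0.946 L.
gellan gum: 9.23 g/L × 0.946 L = 8.73 g
ferric ammonium citrate: 50.1 mg/L × 0.946 L = 47.39 mg
phenol red: 9.74 mg/L × 0.946 L = 9.21 mg
Tris base: 10.5 g/L × 0.946 L = 9.93 g
L-arginine: 1.91 g/L × 0.946 L = 1.81 g

gellan gum 8.73 g; ferric ammonium citrate 47.39 mg; phenol red 9.21 mg; Tris base 9.93 g; L-arginine 1.81 g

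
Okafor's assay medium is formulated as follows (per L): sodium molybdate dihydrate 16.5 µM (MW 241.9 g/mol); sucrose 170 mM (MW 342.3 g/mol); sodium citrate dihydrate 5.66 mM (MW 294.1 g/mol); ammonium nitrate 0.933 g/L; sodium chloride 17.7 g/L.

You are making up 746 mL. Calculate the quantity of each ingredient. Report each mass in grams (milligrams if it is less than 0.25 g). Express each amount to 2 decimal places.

Target volume = 746 mL = 0.746 L.
sodium molybdate dihydrate: 16.5 µmol/L × 241.9 g/mol × 0.746 L ÷ 1000 = 2.98 mg
sucrose: 170 mmol/L × 342.3 g/mol × 0.746 L ÷ 1000 = 43.41 g
sodium citrate dihydrate: 5.66 mmol/L × 294.1 g/mol × 0.746 L ÷ 1000 = 1.24 g
ammonium nitrate: 0.933 g/L × 0.746 L = 0.70 g
sodium chloride: 17.7 g/L × 0.746 L = 13.20 g

sodium molybdate dihydrate 2.98 mg; sucrose 43.41 g; sodium citrate dihydrate 1.24 g; ammonium nitrate 0.70 g; sodium chloride 13.20 g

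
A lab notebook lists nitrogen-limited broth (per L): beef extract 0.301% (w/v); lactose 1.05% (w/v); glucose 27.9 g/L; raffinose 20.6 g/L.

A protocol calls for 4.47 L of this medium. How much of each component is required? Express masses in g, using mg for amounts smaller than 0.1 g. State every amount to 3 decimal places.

beef extract 13.455 g; lactose 46.935 g; glucose 124.713 g; raffinose 92.082 g

Working volume: 4.47 L.
beef extract: 0.301% w/v = 3.01 g/L → 3.01 × 4.47 L = 13.455 g
lactose: 1.05 g per 100 mL × 4470 mL ÷ 100 = 46.935 g
glucose: 27.9 g/L × 4.47 L = 124.713 g
raffinose: 20.6 g/L × 4.47 L = 92.082 g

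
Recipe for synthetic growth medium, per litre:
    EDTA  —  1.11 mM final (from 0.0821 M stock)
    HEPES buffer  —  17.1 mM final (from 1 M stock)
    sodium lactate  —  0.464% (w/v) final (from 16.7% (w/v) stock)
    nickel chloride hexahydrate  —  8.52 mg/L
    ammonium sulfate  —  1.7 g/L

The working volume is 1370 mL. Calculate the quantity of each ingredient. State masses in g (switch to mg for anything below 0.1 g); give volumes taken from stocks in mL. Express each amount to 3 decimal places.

EDTA 18.523 mL; HEPES buffer 23.427 mL; sodium lactate 38.065 mL; nickel chloride hexahydrate 11.672 mg; ammonium sulfate 2.329 g

Target volume = 1370 mL = 1.37 L.
EDTA: C1V1 = C2V2 → 1.11 mM × 1370 mL ÷ 82.1 mM = 18.523 mL
HEPES buffer: V = C2·V2/C1 = 17.1 mM × 1370 mL ÷ 1000 mM = 23.427 mL
sodium lactate: dilute stock: 0.464% ÷ 16.7% × 1370 mL = 38.065 mL
nickel chloride hexahydrate: 8.52 mg/L × 1.37 L = 11.672 mg
ammonium sulfate: 1.7 g/L × 1.37 L = 2.329 g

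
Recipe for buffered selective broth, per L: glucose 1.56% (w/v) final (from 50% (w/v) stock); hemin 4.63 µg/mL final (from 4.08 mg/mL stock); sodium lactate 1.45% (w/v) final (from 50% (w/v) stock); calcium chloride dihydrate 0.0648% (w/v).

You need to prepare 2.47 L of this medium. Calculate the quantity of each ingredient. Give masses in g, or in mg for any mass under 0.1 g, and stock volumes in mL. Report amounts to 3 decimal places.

Scale factor relative to 1 L: 2.47.
glucose: V = C2·V2/C1 = 1.56% ÷ 50% × 2470 mL = 77.064 mL
hemin: C1V1 = C2V2 → 4.63 µg/mL × 2470 mL ÷ 4080 µg/mL = 2.803 mL
sodium lactate: V = C2·V2/C1 = 1.45% ÷ 50% × 2470 mL = 71.630 mL
calcium chloride dihydrate: 0.0648 g per 100 mL × 2470 mL ÷ 100 = 1.601 g

glucose 77.064 mL; hemin 2.803 mL; sodium lactate 71.630 mL; calcium chloride dihydrate 1.601 g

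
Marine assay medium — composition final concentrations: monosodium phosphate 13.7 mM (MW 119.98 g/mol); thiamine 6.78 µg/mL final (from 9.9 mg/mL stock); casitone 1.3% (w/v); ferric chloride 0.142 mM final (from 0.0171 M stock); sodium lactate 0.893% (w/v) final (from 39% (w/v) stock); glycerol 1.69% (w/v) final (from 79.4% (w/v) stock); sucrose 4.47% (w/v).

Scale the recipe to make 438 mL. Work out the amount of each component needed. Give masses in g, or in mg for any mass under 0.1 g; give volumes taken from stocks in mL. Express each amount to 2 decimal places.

Target volume = 438 mL = 0.438 L.
monosodium phosphate: 13.7 mmol/L × 119.98 g/mol × 0.438 L ÷ 1000 = 0.72 g
thiamine: dilute stock: 6.78 µg/mL × 438 mL ÷ 9900 µg/mL = 0.30 mL
casitone: 1.3 g per 100 mL × 438 mL ÷ 100 = 5.69 g
ferric chloride: dilute stock: 0.142 mM × 438 mL ÷ 17.1 mM = 3.64 mL
sodium lactate: dilute stock: 0.893% ÷ 39% × 438 mL = 10.03 mL
glycerol: V = C2·V2/C1 = 1.69% ÷ 79.4% × 438 mL = 9.32 mL
sucrose: 4.47 g per 100 mL × 438 mL ÷ 100 = 19.58 g

monosodium phosphate 0.72 g; thiamine 0.30 mL; casitone 5.69 g; ferric chloride 3.64 mL; sodium lactate 10.03 mL; glycerol 9.32 mL; sucrose 19.58 g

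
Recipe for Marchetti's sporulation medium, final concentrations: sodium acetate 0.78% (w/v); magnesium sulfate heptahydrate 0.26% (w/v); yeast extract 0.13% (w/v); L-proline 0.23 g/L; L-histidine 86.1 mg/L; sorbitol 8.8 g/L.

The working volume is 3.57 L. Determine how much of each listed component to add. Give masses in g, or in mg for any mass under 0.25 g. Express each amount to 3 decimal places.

sodium acetate 27.846 g; magnesium sulfate heptahydrate 9.282 g; yeast extract 4.641 g; L-proline 0.821 g; L-histidine 0.307 g; sorbitol 31.416 g

Scale factor relative to 1 L: 3.57.
sodium acetate: 0.78 g per 100 mL × 3570 mL ÷ 100 = 27.846 g
magnesium sulfate heptahydrate: 0.26 g per 100 mL × 3570 mL ÷ 100 = 9.282 g
yeast extract: 0.13 g per 100 mL × 3570 mL ÷ 100 = 4.641 g
L-proline: 0.23 g/L × 3.57 L = 0.821 g
L-histidine: 86.1 mg/L × 3.57 L = 307.377 mg = 0.307 g
sorbitol: 8.8 g/L × 3.57 L = 31.416 g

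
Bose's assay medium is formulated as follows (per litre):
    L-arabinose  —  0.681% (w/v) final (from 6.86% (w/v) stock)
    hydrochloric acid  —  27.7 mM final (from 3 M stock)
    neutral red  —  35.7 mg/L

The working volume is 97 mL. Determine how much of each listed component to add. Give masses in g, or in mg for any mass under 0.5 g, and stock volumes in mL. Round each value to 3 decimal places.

Scale factor relative to 1 L: 0.097.
L-arabinose: C1V1 = C2V2 → 0.681% ÷ 6.86% × 97 mL = 9.629 mL
hydrochloric acid: dilute stock: 27.7 mM × 97 mL ÷ 3000 mM = 0.896 mL
neutral red: 35.7 mg/L × 0.097 L = 3.463 mg

L-arabinose 9.629 mL; hydrochloric acid 0.896 mL; neutral red 3.463 mg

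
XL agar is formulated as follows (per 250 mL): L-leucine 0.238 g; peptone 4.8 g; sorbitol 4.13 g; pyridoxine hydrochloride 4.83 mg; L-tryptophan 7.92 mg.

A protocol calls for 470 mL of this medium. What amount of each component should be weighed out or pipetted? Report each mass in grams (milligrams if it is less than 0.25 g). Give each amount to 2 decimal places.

Ratio of target to recipe volume: 470 / 250 = 1.88.
L-leucine: 0.238 g × (470 mL / 250 mL) = 0.45 g
peptone: 4.8 g × (470 mL / 250 mL) = 9.02 g
sorbitol: 4.13 g × (470 mL / 250 mL) = 7.76 g
pyridoxine hydrochloride: 4.83 mg × (470 mL / 250 mL) = 9.08 mg
L-tryptophan: 7.92 mg × (470 mL / 250 mL) = 14.89 mg

L-leucine 0.45 g; peptone 9.02 g; sorbitol 7.76 g; pyridoxine hydrochloride 9.08 mg; L-tryptophan 14.89 mg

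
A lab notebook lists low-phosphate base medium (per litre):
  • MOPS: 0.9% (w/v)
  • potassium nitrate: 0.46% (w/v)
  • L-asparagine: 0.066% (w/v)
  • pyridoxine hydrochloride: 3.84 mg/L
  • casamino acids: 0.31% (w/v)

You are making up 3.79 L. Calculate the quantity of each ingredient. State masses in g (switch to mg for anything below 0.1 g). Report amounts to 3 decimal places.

MOPS 34.110 g; potassium nitrate 17.434 g; L-asparagine 2.501 g; pyridoxine hydrochloride 14.554 mg; casamino acids 11.749 g

Working volume: 3.79 L.
MOPS: 0.9 g per 100 mL × 3790 mL ÷ 100 = 34.110 g
potassium nitrate: 0.46 g per 100 mL × 3790 mL ÷ 100 = 17.434 g
L-asparagine: 0.066 g per 100 mL × 3790 mL ÷ 100 = 2.501 g
pyridoxine hydrochloride: 3.84 mg/L × 3.79 L = 14.554 mg
casamino acids: 0.31 g per 100 mL × 3790 mL ÷ 100 = 11.749 g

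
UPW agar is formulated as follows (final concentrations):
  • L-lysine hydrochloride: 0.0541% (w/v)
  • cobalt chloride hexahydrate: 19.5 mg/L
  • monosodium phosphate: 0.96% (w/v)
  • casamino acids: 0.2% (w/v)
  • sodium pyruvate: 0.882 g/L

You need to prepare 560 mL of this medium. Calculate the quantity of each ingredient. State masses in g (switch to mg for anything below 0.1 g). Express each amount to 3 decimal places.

L-lysine hydrochloride 0.303 g; cobalt chloride hexahydrate 10.920 mg; monosodium phosphate 5.376 g; casamino acids 1.120 g; sodium pyruvate 0.494 g

Working volume: 560 mL = 0.56 L.
L-lysine hydrochloride: 0.0541 g per 100 mL × 560 mL ÷ 100 = 0.303 g
cobalt chloride hexahydrate: 19.5 mg/L × 0.56 L = 10.920 mg
monosodium phosphate: 0.96 g per 100 mL × 560 mL ÷ 100 = 5.376 g
casamino acids: 0.2 g per 100 mL × 560 mL ÷ 100 = 1.120 g
sodium pyruvate: 0.882 g/L × 0.56 L = 0.494 g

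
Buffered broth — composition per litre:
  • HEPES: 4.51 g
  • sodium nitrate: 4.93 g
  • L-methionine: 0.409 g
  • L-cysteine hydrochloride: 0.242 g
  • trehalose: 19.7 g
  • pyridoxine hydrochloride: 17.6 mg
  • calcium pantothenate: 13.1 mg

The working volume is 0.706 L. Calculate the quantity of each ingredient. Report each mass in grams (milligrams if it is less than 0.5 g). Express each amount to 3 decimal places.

HEPES 3.184 g; sodium nitrate 3.481 g; L-methionine 288.754 mg; L-cysteine hydrochloride 170.852 mg; trehalose 13.908 g; pyridoxine hydrochloride 12.426 mg; calcium pantothenate 9.249 mg

Scale factor = 706 mL / 1000 mL = 0.706.
HEPES: 4.51 g × (706 mL / 1000 mL) = 3.184 g
sodium nitrate: 4.93 g × (706 mL / 1000 mL) = 3.481 g
L-methionine: 0.409 g × (706 mL / 1000 mL) = 0.288754 g = 288.754 mg
L-cysteine hydrochloride: 0.242 g × (706 mL / 1000 mL) = 0.170852 g = 170.852 mg
trehalose: 19.7 g × (706 mL / 1000 mL) = 13.908 g
pyridoxine hydrochloride: 17.6 mg × (706 mL / 1000 mL) = 12.426 mg
calcium pantothenate: 13.1 mg × (706 mL / 1000 mL) = 9.249 mg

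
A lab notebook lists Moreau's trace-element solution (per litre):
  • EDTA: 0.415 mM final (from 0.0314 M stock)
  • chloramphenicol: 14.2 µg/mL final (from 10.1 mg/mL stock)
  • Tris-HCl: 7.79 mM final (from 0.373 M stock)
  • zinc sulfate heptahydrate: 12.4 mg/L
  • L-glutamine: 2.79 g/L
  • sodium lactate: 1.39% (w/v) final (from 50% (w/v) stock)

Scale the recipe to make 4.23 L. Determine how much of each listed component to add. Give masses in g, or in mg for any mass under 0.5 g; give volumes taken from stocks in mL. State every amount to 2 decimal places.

Scale factor relative to 1 L: 4.23.
EDTA: V = C2·V2/C1 = 0.415 mM × 4230 mL ÷ 31.4 mM = 55.91 mL
chloramphenicol: C1V1 = C2V2 → 14.2 µg/mL × 4230 mL ÷ 10100 µg/mL = 5.95 mL
Tris-HCl: C1V1 = C2V2 → 7.79 mM × 4230 mL ÷ 373 mM = 88.34 mL
zinc sulfate heptahydrate: 12.4 mg/L × 4.23 L = 52.45 mg
L-glutamine: 2.79 g/L × 4.23 L = 11.80 g
sodium lactate: C1V1 = C2V2 → 1.39% ÷ 50% × 4230 mL = 117.59 mL

EDTA 55.91 mL; chloramphenicol 5.95 mL; Tris-HCl 88.34 mL; zinc sulfate heptahydrate 52.45 mg; L-glutamine 11.80 g; sodium lactate 117.59 mL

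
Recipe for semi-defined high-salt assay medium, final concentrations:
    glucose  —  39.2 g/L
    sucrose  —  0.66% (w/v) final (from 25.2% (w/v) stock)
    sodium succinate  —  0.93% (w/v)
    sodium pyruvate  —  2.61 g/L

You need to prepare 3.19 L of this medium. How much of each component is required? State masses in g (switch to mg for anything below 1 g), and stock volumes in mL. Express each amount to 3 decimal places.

glucose 125.048 g; sucrose 83.548 mL; sodium succinate 29.667 g; sodium pyruvate 8.326 g

Scale factor relative to 1 L: 3.19.
glucose: 39.2 g/L × 3.19 L = 125.048 g
sucrose: V = C2·V2/C1 = 0.66% ÷ 25.2% × 3190 mL = 83.548 mL
sodium succinate: 0.93 g per 100 mL × 3190 mL ÷ 100 = 29.667 g
sodium pyruvate: 2.61 g/L × 3.19 L = 8.326 g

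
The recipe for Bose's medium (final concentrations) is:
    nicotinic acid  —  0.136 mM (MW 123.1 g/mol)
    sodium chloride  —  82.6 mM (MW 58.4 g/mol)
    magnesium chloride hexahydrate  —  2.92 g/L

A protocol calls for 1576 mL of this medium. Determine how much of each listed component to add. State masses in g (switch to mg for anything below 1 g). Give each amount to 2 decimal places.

nicotinic acid 26.38 mg; sodium chloride 7.60 g; magnesium chloride hexahydrate 4.60 g

Target volume = 1576 mL = 1.576 L.
nicotinic acid: 0.136 mmol/L × 123.1 mg/mmol × 1.576 L = 26.38 mg
sodium chloride: 82.6 mmol/L × 58.4 g/mol × 1.576 L ÷ 1000 = 7.60 g
magnesium chloride hexahydrate: 2.92 g/L × 1.576 L = 4.60 g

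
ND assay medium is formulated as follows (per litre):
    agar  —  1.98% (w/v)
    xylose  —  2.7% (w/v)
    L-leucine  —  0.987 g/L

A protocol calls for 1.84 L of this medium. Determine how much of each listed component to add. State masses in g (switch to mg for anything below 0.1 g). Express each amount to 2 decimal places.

agar 36.43 g; xylose 49.68 g; L-leucine 1.82 g

Scale factor relative to 1 L: 1.84.
agar: 1.98% w/v = 19.8 g/L → 19.8 × 1.84 L = 36.43 g
xylose: 2.7% w/v = 27 g/L → 27 × 1.84 L = 49.68 g
L-leucine: 0.987 g/L × 1.84 L = 1.82 g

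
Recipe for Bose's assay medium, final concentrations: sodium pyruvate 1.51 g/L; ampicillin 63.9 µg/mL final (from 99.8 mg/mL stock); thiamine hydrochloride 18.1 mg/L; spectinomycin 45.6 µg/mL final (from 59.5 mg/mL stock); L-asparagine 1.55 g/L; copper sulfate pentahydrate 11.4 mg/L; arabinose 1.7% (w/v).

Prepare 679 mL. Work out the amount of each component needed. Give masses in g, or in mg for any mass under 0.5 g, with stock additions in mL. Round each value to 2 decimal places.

Target volume = 679 mL = 0.679 L.
sodium pyruvate: 1.51 g/L × 0.679 L = 1.03 g
ampicillin: V = C2·V2/C1 = 63.9 µg/mL × 679 mL ÷ 99800 µg/mL = 0.43 mL
thiamine hydrochloride: 18.1 mg/L × 0.679 L = 12.29 mg
spectinomycin: V = C2·V2/C1 = 45.6 µg/mL × 679 mL ÷ 59500 µg/mL = 0.52 mL
L-asparagine: 1.55 g/L × 0.679 L = 1.05 g
copper sulfate pentahydrate: 11.4 mg/L × 0.679 L = 7.74 mg
arabinose: 1.7% w/v = 17 g/L → 17 × 0.679 L = 11.54 g

sodium pyruvate 1.03 g; ampicillin 0.43 mL; thiamine hydrochloride 12.29 mg; spectinomycin 0.52 mL; L-asparagine 1.05 g; copper sulfate pentahydrate 7.74 mg; arabinose 11.54 g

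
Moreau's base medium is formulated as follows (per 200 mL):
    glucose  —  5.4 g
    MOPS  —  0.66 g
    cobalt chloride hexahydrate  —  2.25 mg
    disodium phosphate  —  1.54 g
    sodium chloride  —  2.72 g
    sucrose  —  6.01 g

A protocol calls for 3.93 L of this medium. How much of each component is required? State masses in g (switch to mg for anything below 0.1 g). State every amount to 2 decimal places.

Ratio of target to recipe volume: 3930 / 200 = 19.65.
glucose: 5.4 g × (3930 mL / 200 mL) = 106.11 g
MOPS: 0.66 g × (3930 mL / 200 mL) = 12.97 g
cobalt chloride hexahydrate: 2.25 mg × (3930 mL / 200 mL) = 44.21 mg
disodium phosphate: 1.54 g × (3930 mL / 200 mL) = 30.26 g
sodium chloride: 2.72 g × (3930 mL / 200 mL) = 53.45 g
sucrose: 6.01 g × (3930 mL / 200 mL) = 118.10 g

glucose 106.11 g; MOPS 12.97 g; cobalt chloride hexahydrate 44.21 mg; disodium phosphate 30.26 g; sodium chloride 53.45 g; sucrose 118.10 g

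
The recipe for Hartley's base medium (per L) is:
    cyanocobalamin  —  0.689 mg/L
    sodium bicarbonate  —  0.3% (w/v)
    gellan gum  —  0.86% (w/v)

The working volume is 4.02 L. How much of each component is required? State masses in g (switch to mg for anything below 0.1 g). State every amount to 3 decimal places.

cyanocobalamin 2.770 mg; sodium bicarbonate 12.060 g; gellan gum 34.572 g

Working volume: 4.02 L.
cyanocobalamin: 0.689 mg/L × 4.02 L = 2.770 mg
sodium bicarbonate: 0.3 g per 100 mL × 4020 mL ÷ 100 = 12.060 g
gellan gum: 0.86% w/v = 8.6 g/L → 8.6 × 4.02 L = 34.572 g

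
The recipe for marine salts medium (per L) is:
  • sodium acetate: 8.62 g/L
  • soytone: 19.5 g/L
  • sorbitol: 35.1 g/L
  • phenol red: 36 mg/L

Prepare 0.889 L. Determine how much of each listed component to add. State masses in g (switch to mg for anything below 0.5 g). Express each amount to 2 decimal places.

sodium acetate 7.66 g; soytone 17.34 g; sorbitol 31.20 g; phenol red 32.00 mg

Working volume: 0.889 L.
sodium acetate: 8.62 g/L × 0.889 L = 7.66 g
soytone: 19.5 g/L × 0.889 L = 17.34 g
sorbitol: 35.1 g/L × 0.889 L = 31.20 g
phenol red: 36 mg/L × 0.889 L = 32.00 mg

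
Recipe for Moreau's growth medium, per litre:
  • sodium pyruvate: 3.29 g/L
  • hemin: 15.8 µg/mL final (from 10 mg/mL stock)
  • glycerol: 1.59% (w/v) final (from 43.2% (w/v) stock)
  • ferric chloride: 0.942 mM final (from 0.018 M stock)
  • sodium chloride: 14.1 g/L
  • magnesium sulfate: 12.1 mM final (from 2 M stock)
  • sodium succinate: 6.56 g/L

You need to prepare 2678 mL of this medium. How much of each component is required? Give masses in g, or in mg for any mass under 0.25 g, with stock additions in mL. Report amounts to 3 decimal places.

Working volume: 2678 mL = 2.678 L.
sodium pyruvate: 3.29 g/L × 2.678 L = 8.811 g
hemin: C1V1 = C2V2 → 15.8 µg/mL × 2678 mL ÷ 10000 µg/mL = 4.231 mL
glycerol: C1V1 = C2V2 → 1.59% ÷ 43.2% × 2678 mL = 98.565 mL
ferric chloride: C1V1 = C2V2 → 0.942 mM × 2678 mL ÷ 18 mM = 140.149 mL
sodium chloride: 14.1 g/L × 2.678 L = 37.760 g
magnesium sulfate: V = C2·V2/C1 = 12.1 mM × 2678 mL ÷ 2000 mM = 16.202 mL
sodium succinate: 6.56 g/L × 2.678 L = 17.568 g

sodium pyruvate 8.811 g; hemin 4.231 mL; glycerol 98.565 mL; ferric chloride 140.149 mL; sodium chloride 37.760 g; magnesium sulfate 16.202 mL; sodium succinate 17.568 g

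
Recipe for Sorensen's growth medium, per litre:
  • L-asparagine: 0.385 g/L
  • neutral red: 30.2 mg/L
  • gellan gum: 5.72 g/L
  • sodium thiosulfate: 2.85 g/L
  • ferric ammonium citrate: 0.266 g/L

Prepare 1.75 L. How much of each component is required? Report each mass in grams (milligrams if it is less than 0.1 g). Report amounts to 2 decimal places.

L-asparagine 0.67 g; neutral red 52.85 mg; gellan gum 10.01 g; sodium thiosulfate 4.99 g; ferric ammonium citrate 0.47 g

Scale factor relative to 1 L: 1.75.
L-asparagine: 0.385 g/L × 1.75 L = 0.67 g
neutral red: 30.2 mg/L × 1.75 L = 52.85 mg
gellan gum: 5.72 g/L × 1.75 L = 10.01 g
sodium thiosulfate: 2.85 g/L × 1.75 L = 4.99 g
ferric ammonium citrate: 0.266 g/L × 1.75 L = 0.47 g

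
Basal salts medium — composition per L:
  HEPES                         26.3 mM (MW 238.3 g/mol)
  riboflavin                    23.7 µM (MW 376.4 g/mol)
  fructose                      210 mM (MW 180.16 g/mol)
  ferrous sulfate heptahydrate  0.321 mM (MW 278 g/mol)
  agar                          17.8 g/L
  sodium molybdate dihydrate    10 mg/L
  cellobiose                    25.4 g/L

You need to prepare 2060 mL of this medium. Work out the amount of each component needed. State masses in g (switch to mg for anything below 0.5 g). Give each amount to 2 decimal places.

HEPES 12.91 g; riboflavin 18.38 mg; fructose 77.94 g; ferrous sulfate heptahydrate 183.83 mg; agar 36.67 g; sodium molybdate dihydrate 20.60 mg; cellobiose 52.32 g

Target volume = 2060 mL = 2.06 L.
HEPES: 26.3 mmol/L × 238.3 g/mol × 2.06 L ÷ 1000 = 12.91 g
riboflavin: 23.7 µmol/L × 376.4 g/mol × 2.06 L ÷ 1000 = 18.38 mg
fructose: 210 mmol/L × 180.16 g/mol × 2.06 L ÷ 1000 = 77.94 g
ferrous sulfate heptahydrate: 0.321 mmol/L × 278 mg/mmol × 2.06 L = 183.83 mg
agar: 17.8 g/L × 2.06 L = 36.67 g
sodium molybdate dihydrate: 10 mg/L × 2.06 L = 20.60 mg
cellobiose: 25.4 g/L × 2.06 L = 52.32 g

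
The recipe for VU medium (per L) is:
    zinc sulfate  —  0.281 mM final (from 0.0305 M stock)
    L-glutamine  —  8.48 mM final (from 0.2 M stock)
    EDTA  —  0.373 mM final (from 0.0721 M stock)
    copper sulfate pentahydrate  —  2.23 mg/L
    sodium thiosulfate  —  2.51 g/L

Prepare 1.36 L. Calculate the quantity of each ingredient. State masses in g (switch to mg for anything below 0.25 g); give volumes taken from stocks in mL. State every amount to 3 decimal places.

Scale factor relative to 1 L: 1.36.
zinc sulfate: C1V1 = C2V2 → 0.281 mM × 1360 mL ÷ 30.5 mM = 12.530 mL
L-glutamine: C1V1 = C2V2 → 8.48 mM × 1360 mL ÷ 200 mM = 57.664 mL
EDTA: dilute stock: 0.373 mM × 1360 mL ÷ 72.1 mM = 7.036 mL
copper sulfate pentahydrate: 2.23 mg/L × 1.36 L = 3.033 mg
sodium thiosulfate: 2.51 g/L × 1.36 L = 3.414 g

zinc sulfate 12.530 mL; L-glutamine 57.664 mL; EDTA 7.036 mL; copper sulfate pentahydrate 3.033 mg; sodium thiosulfate 3.414 g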